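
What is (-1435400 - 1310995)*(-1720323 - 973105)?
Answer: 7397217192060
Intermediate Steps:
(-1435400 - 1310995)*(-1720323 - 973105) = -2746395*(-2693428) = 7397217192060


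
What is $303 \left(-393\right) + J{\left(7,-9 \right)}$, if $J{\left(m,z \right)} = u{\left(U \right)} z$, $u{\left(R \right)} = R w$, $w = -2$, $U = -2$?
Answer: $-119115$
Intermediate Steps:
$u{\left(R \right)} = - 2 R$ ($u{\left(R \right)} = R \left(-2\right) = - 2 R$)
$J{\left(m,z \right)} = 4 z$ ($J{\left(m,z \right)} = \left(-2\right) \left(-2\right) z = 4 z$)
$303 \left(-393\right) + J{\left(7,-9 \right)} = 303 \left(-393\right) + 4 \left(-9\right) = -119079 - 36 = -119115$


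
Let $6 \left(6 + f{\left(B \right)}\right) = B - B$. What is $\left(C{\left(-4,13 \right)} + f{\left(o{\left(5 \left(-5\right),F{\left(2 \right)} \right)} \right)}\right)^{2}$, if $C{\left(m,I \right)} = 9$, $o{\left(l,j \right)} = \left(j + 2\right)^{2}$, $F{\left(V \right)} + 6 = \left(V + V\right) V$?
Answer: $9$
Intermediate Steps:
$F{\left(V \right)} = -6 + 2 V^{2}$ ($F{\left(V \right)} = -6 + \left(V + V\right) V = -6 + 2 V V = -6 + 2 V^{2}$)
$o{\left(l,j \right)} = \left(2 + j\right)^{2}$
$f{\left(B \right)} = -6$ ($f{\left(B \right)} = -6 + \frac{B - B}{6} = -6 + \frac{1}{6} \cdot 0 = -6 + 0 = -6$)
$\left(C{\left(-4,13 \right)} + f{\left(o{\left(5 \left(-5\right),F{\left(2 \right)} \right)} \right)}\right)^{2} = \left(9 - 6\right)^{2} = 3^{2} = 9$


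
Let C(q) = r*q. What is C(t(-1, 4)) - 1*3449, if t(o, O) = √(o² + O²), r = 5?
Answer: -3449 + 5*√17 ≈ -3428.4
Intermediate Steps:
t(o, O) = √(O² + o²)
C(q) = 5*q
C(t(-1, 4)) - 1*3449 = 5*√(4² + (-1)²) - 1*3449 = 5*√(16 + 1) - 3449 = 5*√17 - 3449 = -3449 + 5*√17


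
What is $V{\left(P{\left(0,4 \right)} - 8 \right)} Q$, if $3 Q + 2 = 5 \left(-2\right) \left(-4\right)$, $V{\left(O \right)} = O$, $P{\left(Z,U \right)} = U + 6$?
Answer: $\frac{76}{3} \approx 25.333$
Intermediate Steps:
$P{\left(Z,U \right)} = 6 + U$
$Q = \frac{38}{3}$ ($Q = - \frac{2}{3} + \frac{5 \left(-2\right) \left(-4\right)}{3} = - \frac{2}{3} + \frac{\left(-10\right) \left(-4\right)}{3} = - \frac{2}{3} + \frac{1}{3} \cdot 40 = - \frac{2}{3} + \frac{40}{3} = \frac{38}{3} \approx 12.667$)
$V{\left(P{\left(0,4 \right)} - 8 \right)} Q = \left(\left(6 + 4\right) - 8\right) \frac{38}{3} = \left(10 - 8\right) \frac{38}{3} = 2 \cdot \frac{38}{3} = \frac{76}{3}$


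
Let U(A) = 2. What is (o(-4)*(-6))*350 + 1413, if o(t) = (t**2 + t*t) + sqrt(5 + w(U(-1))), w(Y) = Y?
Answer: -65787 - 2100*sqrt(7) ≈ -71343.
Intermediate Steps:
o(t) = sqrt(7) + 2*t**2 (o(t) = (t**2 + t*t) + sqrt(5 + 2) = (t**2 + t**2) + sqrt(7) = 2*t**2 + sqrt(7) = sqrt(7) + 2*t**2)
(o(-4)*(-6))*350 + 1413 = ((sqrt(7) + 2*(-4)**2)*(-6))*350 + 1413 = ((sqrt(7) + 2*16)*(-6))*350 + 1413 = ((sqrt(7) + 32)*(-6))*350 + 1413 = ((32 + sqrt(7))*(-6))*350 + 1413 = (-192 - 6*sqrt(7))*350 + 1413 = (-67200 - 2100*sqrt(7)) + 1413 = -65787 - 2100*sqrt(7)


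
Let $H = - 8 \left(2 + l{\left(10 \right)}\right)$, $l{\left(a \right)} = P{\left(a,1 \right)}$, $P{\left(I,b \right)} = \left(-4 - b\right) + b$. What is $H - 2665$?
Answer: $-2649$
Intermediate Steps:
$P{\left(I,b \right)} = -4$
$l{\left(a \right)} = -4$
$H = 16$ ($H = - 8 \left(2 - 4\right) = \left(-8\right) \left(-2\right) = 16$)
$H - 2665 = 16 - 2665 = -2649$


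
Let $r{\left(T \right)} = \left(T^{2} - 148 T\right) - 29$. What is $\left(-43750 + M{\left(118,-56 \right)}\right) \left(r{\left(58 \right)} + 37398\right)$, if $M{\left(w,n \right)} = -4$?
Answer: $-1406647346$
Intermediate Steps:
$r{\left(T \right)} = -29 + T^{2} - 148 T$
$\left(-43750 + M{\left(118,-56 \right)}\right) \left(r{\left(58 \right)} + 37398\right) = \left(-43750 - 4\right) \left(\left(-29 + 58^{2} - 8584\right) + 37398\right) = - 43754 \left(\left(-29 + 3364 - 8584\right) + 37398\right) = - 43754 \left(-5249 + 37398\right) = \left(-43754\right) 32149 = -1406647346$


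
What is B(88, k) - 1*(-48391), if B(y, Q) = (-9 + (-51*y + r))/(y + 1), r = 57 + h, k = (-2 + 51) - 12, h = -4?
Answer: 4302355/89 ≈ 48341.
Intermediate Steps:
k = 37 (k = 49 - 12 = 37)
r = 53 (r = 57 - 4 = 53)
B(y, Q) = (44 - 51*y)/(1 + y) (B(y, Q) = (-9 + (-51*y + 53))/(y + 1) = (-9 + (53 - 51*y))/(1 + y) = (44 - 51*y)/(1 + y))
B(88, k) - 1*(-48391) = (44 - 51*88)/(1 + 88) - 1*(-48391) = (44 - 4488)/89 + 48391 = (1/89)*(-4444) + 48391 = -4444/89 + 48391 = 4302355/89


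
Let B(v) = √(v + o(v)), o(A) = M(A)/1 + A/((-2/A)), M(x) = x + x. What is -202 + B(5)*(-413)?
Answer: -202 - 413*√10/2 ≈ -855.01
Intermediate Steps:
M(x) = 2*x
o(A) = 2*A - A²/2 (o(A) = (2*A)/1 + A/((-2/A)) = (2*A)*1 + A*(-A/2) = 2*A - A²/2)
B(v) = √(v + v*(4 - v)/2)
-202 + B(5)*(-413) = -202 + (√2*√(5*(6 - 1*5))/2)*(-413) = -202 + (√2*√(5*(6 - 5))/2)*(-413) = -202 + (√2*√(5*1)/2)*(-413) = -202 + (√2*√5/2)*(-413) = -202 + (√10/2)*(-413) = -202 - 413*√10/2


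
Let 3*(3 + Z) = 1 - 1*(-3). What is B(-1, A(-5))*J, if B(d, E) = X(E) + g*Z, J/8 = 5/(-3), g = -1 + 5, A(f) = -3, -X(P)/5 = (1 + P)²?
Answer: 3200/9 ≈ 355.56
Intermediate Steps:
X(P) = -5*(1 + P)²
Z = -5/3 (Z = -3 + (1 - 1*(-3))/3 = -3 + (1 + 3)/3 = -3 + (⅓)*4 = -3 + 4/3 = -5/3 ≈ -1.6667)
g = 4
J = -40/3 (J = 8*(5/(-3)) = 8*(5*(-⅓)) = 8*(-5/3) = -40/3 ≈ -13.333)
B(d, E) = -20/3 - 5*(1 + E)² (B(d, E) = -5*(1 + E)² + 4*(-5/3) = -5*(1 + E)² - 20/3 = -20/3 - 5*(1 + E)²)
B(-1, A(-5))*J = (-20/3 - 5*(1 - 3)²)*(-40/3) = (-20/3 - 5*(-2)²)*(-40/3) = (-20/3 - 5*4)*(-40/3) = (-20/3 - 20)*(-40/3) = -80/3*(-40/3) = 3200/9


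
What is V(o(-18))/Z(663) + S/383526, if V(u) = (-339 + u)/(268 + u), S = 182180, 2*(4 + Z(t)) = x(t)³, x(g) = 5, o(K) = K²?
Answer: 26938055/56761848 ≈ 0.47458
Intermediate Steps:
Z(t) = 117/2 (Z(t) = -4 + (½)*5³ = -4 + (½)*125 = -4 + 125/2 = 117/2)
V(u) = (-339 + u)/(268 + u)
V(o(-18))/Z(663) + S/383526 = ((-339 + (-18)²)/(268 + (-18)²))/(117/2) + 182180/383526 = ((-339 + 324)/(268 + 324))*(2/117) + 182180*(1/383526) = (-15/592)*(2/117) + 91090/191763 = ((1/592)*(-15))*(2/117) + 91090/191763 = -15/592*2/117 + 91090/191763 = -5/11544 + 91090/191763 = 26938055/56761848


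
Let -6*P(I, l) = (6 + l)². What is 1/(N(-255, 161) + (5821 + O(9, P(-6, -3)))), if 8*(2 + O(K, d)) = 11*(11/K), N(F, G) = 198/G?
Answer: 11592/67487585 ≈ 0.00017176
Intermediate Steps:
P(I, l) = -(6 + l)²/6
O(K, d) = -2 + 121/(8*K) (O(K, d) = -2 + (11*(11/K))/8 = -2 + (121/K)/8 = -2 + 121/(8*K))
1/(N(-255, 161) + (5821 + O(9, P(-6, -3)))) = 1/(198/161 + (5821 + (-2 + (121/8)/9))) = 1/(198*(1/161) + (5821 + (-2 + (121/8)*(⅑)))) = 1/(198/161 + (5821 + (-2 + 121/72))) = 1/(198/161 + (5821 - 23/72)) = 1/(198/161 + 419089/72) = 1/(67487585/11592) = 11592/67487585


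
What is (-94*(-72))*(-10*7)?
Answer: -473760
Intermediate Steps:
(-94*(-72))*(-10*7) = 6768*(-70) = -473760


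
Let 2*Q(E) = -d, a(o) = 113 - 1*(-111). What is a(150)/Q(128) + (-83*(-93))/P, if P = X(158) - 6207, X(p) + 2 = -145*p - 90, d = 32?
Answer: -416645/29209 ≈ -14.264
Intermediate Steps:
a(o) = 224 (a(o) = 113 + 111 = 224)
X(p) = -92 - 145*p (X(p) = -2 + (-145*p - 90) = -2 + (-90 - 145*p) = -92 - 145*p)
Q(E) = -16 (Q(E) = (-1*32)/2 = (1/2)*(-32) = -16)
P = -29209 (P = (-92 - 145*158) - 6207 = (-92 - 22910) - 6207 = -23002 - 6207 = -29209)
a(150)/Q(128) + (-83*(-93))/P = 224/(-16) - 83*(-93)/(-29209) = 224*(-1/16) + 7719*(-1/29209) = -14 - 7719/29209 = -416645/29209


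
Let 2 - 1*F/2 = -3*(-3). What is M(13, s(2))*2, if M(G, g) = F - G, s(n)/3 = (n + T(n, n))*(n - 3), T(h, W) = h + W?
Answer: -54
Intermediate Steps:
T(h, W) = W + h
s(n) = 9*n*(-3 + n) (s(n) = 3*((n + (n + n))*(n - 3)) = 3*((n + 2*n)*(-3 + n)) = 3*((3*n)*(-3 + n)) = 3*(3*n*(-3 + n)) = 9*n*(-3 + n))
F = -14 (F = 4 - (-6)*(-3) = 4 - 2*9 = 4 - 18 = -14)
M(G, g) = -14 - G
M(13, s(2))*2 = (-14 - 1*13)*2 = (-14 - 13)*2 = -27*2 = -54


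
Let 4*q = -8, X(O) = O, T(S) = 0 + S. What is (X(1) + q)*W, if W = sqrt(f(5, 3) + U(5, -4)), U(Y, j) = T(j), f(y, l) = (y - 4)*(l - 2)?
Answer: -I*sqrt(3) ≈ -1.732*I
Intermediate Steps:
T(S) = S
f(y, l) = (-4 + y)*(-2 + l)
q = -2 (q = (1/4)*(-8) = -2)
U(Y, j) = j
W = I*sqrt(3) (W = sqrt((8 - 4*3 - 2*5 + 3*5) - 4) = sqrt((8 - 12 - 10 + 15) - 4) = sqrt(1 - 4) = sqrt(-3) = I*sqrt(3) ≈ 1.732*I)
(X(1) + q)*W = (1 - 2)*(I*sqrt(3)) = -I*sqrt(3)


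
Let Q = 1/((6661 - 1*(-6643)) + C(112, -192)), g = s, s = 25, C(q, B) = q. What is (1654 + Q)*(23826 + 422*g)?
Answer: 95350709305/1677 ≈ 5.6858e+7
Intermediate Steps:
g = 25
Q = 1/13416 (Q = 1/((6661 - 1*(-6643)) + 112) = 1/((6661 + 6643) + 112) = 1/(13304 + 112) = 1/13416 ≈ 7.4538e-5)
(1654 + Q)*(23826 + 422*g) = (1654 + 1/13416)*(23826 + 422*25) = 22190065*(23826 + 10550)/13416 = (22190065/13416)*34376 = 95350709305/1677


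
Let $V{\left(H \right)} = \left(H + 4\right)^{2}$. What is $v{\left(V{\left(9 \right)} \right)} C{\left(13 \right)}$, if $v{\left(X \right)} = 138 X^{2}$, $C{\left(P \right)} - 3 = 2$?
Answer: $19707090$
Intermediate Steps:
$V{\left(H \right)} = \left(4 + H\right)^{2}$
$C{\left(P \right)} = 5$ ($C{\left(P \right)} = 3 + 2 = 5$)
$v{\left(V{\left(9 \right)} \right)} C{\left(13 \right)} = 138 \left(\left(4 + 9\right)^{2}\right)^{2} \cdot 5 = 138 \left(13^{2}\right)^{2} \cdot 5 = 138 \cdot 169^{2} \cdot 5 = 138 \cdot 28561 \cdot 5 = 3941418 \cdot 5 = 19707090$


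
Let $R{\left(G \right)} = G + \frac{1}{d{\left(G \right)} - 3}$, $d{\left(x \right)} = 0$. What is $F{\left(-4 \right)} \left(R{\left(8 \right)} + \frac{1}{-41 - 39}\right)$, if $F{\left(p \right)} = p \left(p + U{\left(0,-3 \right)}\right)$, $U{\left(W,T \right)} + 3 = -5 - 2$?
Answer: $\frac{12859}{30} \approx 428.63$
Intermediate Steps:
$U{\left(W,T \right)} = -10$ ($U{\left(W,T \right)} = -3 - 7 = -10$)
$F{\left(p \right)} = p \left(-10 + p\right)$ ($F{\left(p \right)} = p \left(p - 10\right) = p \left(-10 + p\right)$)
$R{\left(G \right)} = - \frac{1}{3} + G$ ($R{\left(G \right)} = G + \frac{1}{0 - 3} = G + \frac{1}{-3} = G - \frac{1}{3} = - \frac{1}{3} + G$)
$F{\left(-4 \right)} \left(R{\left(8 \right)} + \frac{1}{-41 - 39}\right) = - 4 \left(-10 - 4\right) \left(\left(- \frac{1}{3} + 8\right) + \frac{1}{-41 - 39}\right) = \left(-4\right) \left(-14\right) \left(\frac{23}{3} + \frac{1}{-80}\right) = 56 \left(\frac{23}{3} - \frac{1}{80}\right) = 56 \cdot \frac{1837}{240} = \frac{12859}{30}$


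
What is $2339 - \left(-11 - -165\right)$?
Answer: $2185$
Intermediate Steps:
$2339 - \left(-11 - -165\right) = 2339 - \left(-11 + 165\right) = 2339 - 154 = 2185$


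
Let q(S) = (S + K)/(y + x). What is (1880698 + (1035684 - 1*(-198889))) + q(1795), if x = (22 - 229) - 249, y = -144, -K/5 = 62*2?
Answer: 74766457/24 ≈ 3.1153e+6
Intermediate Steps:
K = -620 (K = -310*2 = -5*124 = -620)
x = -456 (x = -207 - 249 = -456)
q(S) = 31/30 - S/600 (q(S) = (S - 620)/(-144 - 456) = (-620 + S)/(-600) = (-620 + S)*(-1/600) = 31/30 - S/600)
(1880698 + (1035684 - 1*(-198889))) + q(1795) = (1880698 + (1035684 - 1*(-198889))) + (31/30 - 1/600*1795) = (1880698 + (1035684 + 198889)) + (31/30 - 359/120) = (1880698 + 1234573) - 47/24 = 3115271 - 47/24 = 74766457/24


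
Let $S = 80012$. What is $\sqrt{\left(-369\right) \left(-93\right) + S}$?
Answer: $\sqrt{114329} \approx 338.13$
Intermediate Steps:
$\sqrt{\left(-369\right) \left(-93\right) + S} = \sqrt{\left(-369\right) \left(-93\right) + 80012} = \sqrt{34317 + 80012} = \sqrt{114329}$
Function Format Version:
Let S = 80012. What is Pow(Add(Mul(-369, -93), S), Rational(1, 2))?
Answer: Pow(114329, Rational(1, 2)) ≈ 338.13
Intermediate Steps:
Pow(Add(Mul(-369, -93), S), Rational(1, 2)) = Pow(Add(Mul(-369, -93), 80012), Rational(1, 2)) = Pow(Add(34317, 80012), Rational(1, 2)) = Pow(114329, Rational(1, 2))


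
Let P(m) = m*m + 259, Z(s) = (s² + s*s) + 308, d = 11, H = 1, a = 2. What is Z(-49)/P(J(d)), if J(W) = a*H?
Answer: 5110/263 ≈ 19.430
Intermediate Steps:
J(W) = 2 (J(W) = 2*1 = 2)
Z(s) = 308 + 2*s² (Z(s) = (s² + s²) + 308 = 2*s² + 308 = 308 + 2*s²)
P(m) = 259 + m² (P(m) = m² + 259 = 259 + m²)
Z(-49)/P(J(d)) = (308 + 2*(-49)²)/(259 + 2²) = (308 + 2*2401)/(259 + 4) = (308 + 4802)/263 = 5110*(1/263) = 5110/263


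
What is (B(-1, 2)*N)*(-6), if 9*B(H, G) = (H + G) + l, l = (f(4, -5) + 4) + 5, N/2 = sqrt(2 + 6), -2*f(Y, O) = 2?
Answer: -24*sqrt(2) ≈ -33.941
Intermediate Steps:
f(Y, O) = -1 (f(Y, O) = -1/2*2 = -1)
N = 4*sqrt(2) (N = 2*sqrt(2 + 6) = 2*sqrt(8) = 2*(2*sqrt(2)) = 4*sqrt(2) ≈ 5.6569)
l = 8 (l = (-1 + 4) + 5 = 3 + 5 = 8)
B(H, G) = 8/9 + G/9 + H/9 (B(H, G) = ((H + G) + 8)/9 = ((G + H) + 8)/9 = (8 + G + H)/9 = 8/9 + G/9 + H/9)
(B(-1, 2)*N)*(-6) = ((8/9 + (1/9)*2 + (1/9)*(-1))*(4*sqrt(2)))*(-6) = ((8/9 + 2/9 - 1/9)*(4*sqrt(2)))*(-6) = (1*(4*sqrt(2)))*(-6) = (4*sqrt(2))*(-6) = -24*sqrt(2)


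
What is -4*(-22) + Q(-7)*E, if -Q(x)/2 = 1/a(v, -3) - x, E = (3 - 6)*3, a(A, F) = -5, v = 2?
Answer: 1052/5 ≈ 210.40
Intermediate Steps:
E = -9 (E = -3*3 = -9)
Q(x) = ⅖ + 2*x (Q(x) = -2*(1/(-5) - x) = -2*(-⅕ - x) = ⅖ + 2*x)
-4*(-22) + Q(-7)*E = -4*(-22) + (⅖ + 2*(-7))*(-9) = 88 + (⅖ - 14)*(-9) = 88 - 68/5*(-9) = 88 + 612/5 = 1052/5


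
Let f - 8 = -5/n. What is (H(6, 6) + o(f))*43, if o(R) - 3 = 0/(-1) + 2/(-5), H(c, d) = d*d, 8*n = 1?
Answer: 8299/5 ≈ 1659.8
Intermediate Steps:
n = ⅛ (n = (⅛)*1 = ⅛ ≈ 0.12500)
f = -32 (f = 8 - 5/⅛ = 8 - 5*8 = 8 - 40 = -32)
H(c, d) = d²
o(R) = 13/5 (o(R) = 3 + (0/(-1) + 2/(-5)) = 3 + (0*(-1) + 2*(-⅕)) = 3 + (0 - ⅖) = 3 - ⅖ = 13/5)
(H(6, 6) + o(f))*43 = (6² + 13/5)*43 = (36 + 13/5)*43 = (193/5)*43 = 8299/5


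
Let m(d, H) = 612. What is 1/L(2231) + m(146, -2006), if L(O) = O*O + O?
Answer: 3047510305/4979592 ≈ 612.00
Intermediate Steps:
L(O) = O + O² (L(O) = O² + O = O + O²)
1/L(2231) + m(146, -2006) = 1/(2231*(1 + 2231)) + 612 = 1/(2231*2232) + 612 = 1/4979592 + 612 = 3047510305/4979592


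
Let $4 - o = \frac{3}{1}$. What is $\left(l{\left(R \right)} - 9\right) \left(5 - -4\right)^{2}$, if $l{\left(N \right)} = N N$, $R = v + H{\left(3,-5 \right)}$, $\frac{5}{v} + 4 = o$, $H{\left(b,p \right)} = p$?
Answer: $2871$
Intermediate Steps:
$o = 1$ ($o = 4 - \frac{3}{1} = 4 - 3 \cdot 1 = 4 - 3 = 1$)
$v = - \frac{5}{3}$ ($v = \frac{5}{-4 + 1} = \frac{5}{-3} = 5 \left(- \frac{1}{3}\right) = - \frac{5}{3} \approx -1.6667$)
$R = - \frac{20}{3}$ ($R = - \frac{5}{3} - 5 = - \frac{20}{3} \approx -6.6667$)
$l{\left(N \right)} = N^{2}$
$\left(l{\left(R \right)} - 9\right) \left(5 - -4\right)^{2} = \left(\left(- \frac{20}{3}\right)^{2} - 9\right) \left(5 - -4\right)^{2} = \left(\frac{400}{9} - 9\right) \left(5 + \left(-4 + 8\right)\right)^{2} = \frac{319 \left(5 + 4\right)^{2}}{9} = \frac{319 \cdot 9^{2}}{9} = \frac{319}{9} \cdot 81 = 2871$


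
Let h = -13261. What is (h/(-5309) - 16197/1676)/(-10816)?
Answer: 63764437/96239513344 ≈ 0.00066256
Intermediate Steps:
(h/(-5309) - 16197/1676)/(-10816) = (-13261/(-5309) - 16197/1676)/(-10816) = (-13261*(-1/5309) - 16197*1/1676)*(-1/10816) = (13261/5309 - 16197/1676)*(-1/10816) = -63764437/8897884*(-1/10816) = 63764437/96239513344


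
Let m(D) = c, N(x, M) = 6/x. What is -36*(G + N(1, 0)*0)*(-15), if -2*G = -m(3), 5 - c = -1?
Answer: 1620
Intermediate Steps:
c = 6 (c = 5 - 1*(-1) = 5 + 1 = 6)
m(D) = 6
G = 3 (G = -(-1)*6/2 = -1/2*(-6) = 3)
-36*(G + N(1, 0)*0)*(-15) = -36*(3 + (6/1)*0)*(-15) = -36*(3 + (6*1)*0)*(-15) = -36*(3 + 6*0)*(-15) = -36*(3 + 0)*(-15) = -36*3*(-15) = -108*(-15) = 1620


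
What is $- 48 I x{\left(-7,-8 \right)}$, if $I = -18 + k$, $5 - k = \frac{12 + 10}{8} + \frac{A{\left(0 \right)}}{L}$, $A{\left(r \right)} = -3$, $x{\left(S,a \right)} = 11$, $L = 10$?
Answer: $\frac{40788}{5} \approx 8157.6$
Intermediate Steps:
$k = \frac{51}{20}$ ($k = 5 - \left(\frac{12 + 10}{8} - \frac{3}{10}\right) = 5 - \left(22 \cdot \frac{1}{8} - \frac{3}{10}\right) = 5 - \left(\frac{11}{4} - \frac{3}{10}\right) = 5 - \frac{49}{20} = \frac{51}{20} \approx 2.55$)
$I = - \frac{309}{20}$ ($I = -18 + \frac{51}{20} = - \frac{309}{20} \approx -15.45$)
$- 48 I x{\left(-7,-8 \right)} = \left(-48\right) \left(- \frac{309}{20}\right) 11 = \frac{3708}{5} \cdot 11 = \frac{40788}{5}$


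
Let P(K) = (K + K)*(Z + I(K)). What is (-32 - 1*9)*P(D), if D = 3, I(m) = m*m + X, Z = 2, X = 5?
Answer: -3936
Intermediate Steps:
I(m) = 5 + m² (I(m) = m*m + 5 = m² + 5 = 5 + m²)
P(K) = 2*K*(7 + K²) (P(K) = (K + K)*(2 + (5 + K²)) = (2*K)*(7 + K²) = 2*K*(7 + K²))
(-32 - 1*9)*P(D) = (-32 - 1*9)*(2*3*(7 + 3²)) = (-32 - 9)*(2*3*(7 + 9)) = -82*3*16 = -41*96 = -3936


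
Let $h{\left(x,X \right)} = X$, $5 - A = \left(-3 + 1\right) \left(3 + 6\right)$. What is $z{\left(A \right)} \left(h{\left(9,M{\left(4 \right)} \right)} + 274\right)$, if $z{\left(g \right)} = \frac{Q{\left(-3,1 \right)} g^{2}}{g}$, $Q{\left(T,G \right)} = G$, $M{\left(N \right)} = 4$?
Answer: $6394$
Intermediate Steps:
$A = 23$ ($A = 5 - \left(-3 + 1\right) \left(3 + 6\right) = 5 - \left(-2\right) 9 = 5 - -18 = 5 + 18 = 23$)
$z{\left(g \right)} = g$ ($z{\left(g \right)} = \frac{1 g^{2}}{g} = \frac{g^{2}}{g} = g$)
$z{\left(A \right)} \left(h{\left(9,M{\left(4 \right)} \right)} + 274\right) = 23 \left(4 + 274\right) = 23 \cdot 278 = 6394$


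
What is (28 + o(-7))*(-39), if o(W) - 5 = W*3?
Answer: -468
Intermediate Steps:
o(W) = 5 + 3*W (o(W) = 5 + W*3 = 5 + 3*W)
(28 + o(-7))*(-39) = (28 + (5 + 3*(-7)))*(-39) = (28 + (5 - 21))*(-39) = (28 - 16)*(-39) = 12*(-39) = -468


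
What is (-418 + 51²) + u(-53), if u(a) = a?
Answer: 2130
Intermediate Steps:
(-418 + 51²) + u(-53) = (-418 + 51²) - 53 = (-418 + 2601) - 53 = 2183 - 53 = 2130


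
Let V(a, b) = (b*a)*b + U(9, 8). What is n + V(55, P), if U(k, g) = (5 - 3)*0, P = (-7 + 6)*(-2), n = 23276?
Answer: 23496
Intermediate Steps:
P = 2 (P = -1*(-2) = 2)
U(k, g) = 0 (U(k, g) = 2*0 = 0)
V(a, b) = a*b² (V(a, b) = (b*a)*b + 0 = (a*b)*b + 0 = a*b² + 0 = a*b²)
n + V(55, P) = 23276 + 55*2² = 23276 + 55*4 = 23276 + 220 = 23496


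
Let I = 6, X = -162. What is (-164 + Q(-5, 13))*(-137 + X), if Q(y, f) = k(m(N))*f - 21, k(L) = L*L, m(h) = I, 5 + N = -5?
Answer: -84617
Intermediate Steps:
N = -10 (N = -5 - 5 = -10)
m(h) = 6
k(L) = L²
Q(y, f) = -21 + 36*f (Q(y, f) = 6²*f - 21 = 36*f - 21 = -21 + 36*f)
(-164 + Q(-5, 13))*(-137 + X) = (-164 + (-21 + 36*13))*(-137 - 162) = (-164 + (-21 + 468))*(-299) = (-164 + 447)*(-299) = 283*(-299) = -84617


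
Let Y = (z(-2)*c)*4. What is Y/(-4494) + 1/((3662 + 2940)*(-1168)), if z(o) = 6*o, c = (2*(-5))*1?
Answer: -616891629/5775640864 ≈ -0.10681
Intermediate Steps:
c = -10 (c = -10*1 = -10)
Y = 480 (Y = ((6*(-2))*(-10))*4 = -12*(-10)*4 = 120*4 = 480)
Y/(-4494) + 1/((3662 + 2940)*(-1168)) = 480/(-4494) + 1/((3662 + 2940)*(-1168)) = 480*(-1/4494) - 1/1168/6602 = -80/749 + (1/6602)*(-1/1168) = -80/749 - 1/7711136 = -616891629/5775640864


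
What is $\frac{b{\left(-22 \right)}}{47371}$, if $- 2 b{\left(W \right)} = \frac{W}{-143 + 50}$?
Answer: $- \frac{11}{4405503} \approx -2.4969 \cdot 10^{-6}$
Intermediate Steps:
$b{\left(W \right)} = \frac{W}{186}$ ($b{\left(W \right)} = - \frac{W \frac{1}{-143 + 50}}{2} = - \frac{W \frac{1}{-93}}{2} = - \frac{W \left(- \frac{1}{93}\right)}{2} = - \frac{\left(- \frac{1}{93}\right) W}{2} = \frac{W}{186}$)
$\frac{b{\left(-22 \right)}}{47371} = \frac{\frac{1}{186} \left(-22\right)}{47371} = \left(- \frac{11}{93}\right) \frac{1}{47371} = - \frac{11}{4405503}$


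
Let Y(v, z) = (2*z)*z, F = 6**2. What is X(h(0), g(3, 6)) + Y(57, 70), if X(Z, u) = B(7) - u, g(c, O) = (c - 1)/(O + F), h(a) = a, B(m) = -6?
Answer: 205673/21 ≈ 9794.0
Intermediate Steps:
F = 36
g(c, O) = (-1 + c)/(36 + O) (g(c, O) = (c - 1)/(O + 36) = (-1 + c)/(36 + O))
Y(v, z) = 2*z**2
X(Z, u) = -6 - u
X(h(0), g(3, 6)) + Y(57, 70) = (-6 - (-1 + 3)/(36 + 6)) + 2*70**2 = (-6 - 2/42) + 2*4900 = (-6 - 2/42) + 9800 = (-6 - 1*1/21) + 9800 = (-6 - 1/21) + 9800 = -127/21 + 9800 = 205673/21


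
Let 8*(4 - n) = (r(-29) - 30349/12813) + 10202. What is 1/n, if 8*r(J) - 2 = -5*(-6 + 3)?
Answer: -820032/1042440709 ≈ -0.00078665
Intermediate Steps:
r(J) = 17/8 (r(J) = 1/4 + (-5*(-6 + 3))/8 = 1/4 + (-5*(-3))/8 = 1/4 + (1/8)*15 = 1/4 + 15/8 = 17/8)
n = -1042440709/820032 (n = 4 - ((17/8 - 30349/12813) + 10202)/8 = 4 - (-24971/102504 + 10202)/8 = 4 - 1/8*1045720837/102504 = 4 - 1045720837/820032 = -1042440709/820032 ≈ -1271.2)
1/n = 1/(-1042440709/820032) = -820032/1042440709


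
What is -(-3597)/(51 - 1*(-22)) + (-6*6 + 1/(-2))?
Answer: 1865/146 ≈ 12.774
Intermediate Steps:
-(-3597)/(51 - 1*(-22)) + (-6*6 + 1/(-2)) = -(-3597)/(51 + 22) + (-36 - ½) = -(-3597)/73 - 73/2 = -109*(-33/73) - 73/2 = 3597/73 - 73/2 = 1865/146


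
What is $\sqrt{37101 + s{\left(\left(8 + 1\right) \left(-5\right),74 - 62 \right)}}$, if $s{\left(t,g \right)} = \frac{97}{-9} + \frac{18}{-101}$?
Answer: $\frac{5 \sqrt{136207994}}{303} \approx 192.59$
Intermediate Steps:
$s{\left(t,g \right)} = - \frac{9959}{909}$ ($s{\left(t,g \right)} = 97 \left(- \frac{1}{9}\right) + 18 \left(- \frac{1}{101}\right) = - \frac{97}{9} - \frac{18}{101} = - \frac{9959}{909}$)
$\sqrt{37101 + s{\left(\left(8 + 1\right) \left(-5\right),74 - 62 \right)}} = \sqrt{37101 - \frac{9959}{909}} = \sqrt{\frac{33714850}{909}} = \frac{5 \sqrt{136207994}}{303}$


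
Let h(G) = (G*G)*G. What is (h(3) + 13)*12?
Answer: 480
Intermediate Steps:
h(G) = G³ (h(G) = G²*G = G³)
(h(3) + 13)*12 = (3³ + 13)*12 = (27 + 13)*12 = 40*12 = 480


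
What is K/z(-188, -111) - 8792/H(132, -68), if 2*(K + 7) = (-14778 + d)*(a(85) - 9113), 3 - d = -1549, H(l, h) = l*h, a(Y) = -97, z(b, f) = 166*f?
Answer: -1897665862/574277 ≈ -3304.4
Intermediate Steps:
H(l, h) = h*l
d = 1552 (d = 3 - 1*(-1549) = 3 + 1549 = 1552)
K = 60905723 (K = -7 + ((-14778 + 1552)*(-97 - 9113))/2 = -7 + (-13226*(-9210))/2 = -7 + (½)*121811460 = -7 + 60905730 = 60905723)
K/z(-188, -111) - 8792/H(132, -68) = 60905723/((166*(-111))) - 8792/((-68*132)) = 60905723/(-18426) - 8792/(-8976) = 60905723*(-1/18426) - 8792*(-1/8976) = -60905723/18426 + 1099/1122 = -1897665862/574277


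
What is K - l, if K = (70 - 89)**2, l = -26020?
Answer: 26381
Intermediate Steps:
K = 361 (K = (-19)**2 = 361)
K - l = 361 - 1*(-26020) = 361 + 26020 = 26381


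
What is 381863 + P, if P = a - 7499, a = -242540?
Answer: 131824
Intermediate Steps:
P = -250039 (P = -242540 - 7499 = -250039)
381863 + P = 381863 - 250039 = 131824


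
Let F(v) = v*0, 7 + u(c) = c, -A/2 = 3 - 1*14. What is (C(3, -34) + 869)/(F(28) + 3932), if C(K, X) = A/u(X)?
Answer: 35607/161212 ≈ 0.22087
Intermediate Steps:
A = 22 (A = -2*(3 - 1*14) = -2*(3 - 14) = -2*(-11) = 22)
u(c) = -7 + c
F(v) = 0
C(K, X) = 22/(-7 + X)
(C(3, -34) + 869)/(F(28) + 3932) = (22/(-7 - 34) + 869)/(0 + 3932) = (22/(-41) + 869)/3932 = (22*(-1/41) + 869)*(1/3932) = (-22/41 + 869)*(1/3932) = (35607/41)*(1/3932) = 35607/161212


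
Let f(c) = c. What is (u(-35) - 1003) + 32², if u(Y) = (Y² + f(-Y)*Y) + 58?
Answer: 79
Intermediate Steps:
u(Y) = 58 (u(Y) = (Y² + (-Y)*Y) + 58 = (Y² - Y²) + 58 = 0 + 58 = 58)
(u(-35) - 1003) + 32² = (58 - 1003) + 32² = -945 + 1024 = 79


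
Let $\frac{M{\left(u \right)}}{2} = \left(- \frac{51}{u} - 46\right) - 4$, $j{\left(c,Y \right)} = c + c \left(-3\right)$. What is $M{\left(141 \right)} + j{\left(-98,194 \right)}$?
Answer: $\frac{4478}{47} \approx 95.277$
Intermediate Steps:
$j{\left(c,Y \right)} = - 2 c$ ($j{\left(c,Y \right)} = c - 3 c = - 2 c$)
$M{\left(u \right)} = -100 - \frac{102}{u}$ ($M{\left(u \right)} = 2 \left(\left(- \frac{51}{u} - 46\right) - 4\right) = 2 \left(\left(-46 - \frac{51}{u}\right) - 4\right) = 2 \left(-50 - \frac{51}{u}\right) = -100 - \frac{102}{u}$)
$M{\left(141 \right)} + j{\left(-98,194 \right)} = \left(-100 - \frac{102}{141}\right) - -196 = \left(-100 - \frac{34}{47}\right) + 196 = - \frac{4734}{47} + 196 = \frac{4478}{47}$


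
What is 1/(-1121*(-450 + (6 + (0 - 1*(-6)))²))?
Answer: 1/343026 ≈ 2.9152e-6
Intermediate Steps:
1/(-1121*(-450 + (6 + (0 - 1*(-6)))²)) = 1/(-1121*(-450 + (6 + (0 + 6))²)) = 1/(-1121*(-450 + (6 + 6)²)) = 1/(-1121*(-450 + 12²)) = 1/(-1121*(-450 + 144)) = 1/(-1121*(-306)) = 1/343026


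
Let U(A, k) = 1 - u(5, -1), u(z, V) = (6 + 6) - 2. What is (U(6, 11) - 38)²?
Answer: 2209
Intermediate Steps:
u(z, V) = 10 (u(z, V) = 12 - 2 = 10)
U(A, k) = -9 (U(A, k) = 1 - 1*10 = 1 - 10 = -9)
(U(6, 11) - 38)² = (-9 - 38)² = (-47)² = 2209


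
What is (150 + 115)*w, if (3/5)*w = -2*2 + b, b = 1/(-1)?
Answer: -6625/3 ≈ -2208.3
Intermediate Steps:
b = -1
w = -25/3 (w = 5*(-2*2 - 1)/3 = 5*(-4 - 1)/3 = (5/3)*(-5) = -25/3 ≈ -8.3333)
(150 + 115)*w = (150 + 115)*(-25/3) = 265*(-25/3) = -6625/3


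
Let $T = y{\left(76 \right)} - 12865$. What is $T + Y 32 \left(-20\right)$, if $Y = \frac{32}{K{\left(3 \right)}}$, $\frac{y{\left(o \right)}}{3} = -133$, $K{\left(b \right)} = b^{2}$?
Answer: $- \frac{139856}{9} \approx -15540.0$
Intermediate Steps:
$y{\left(o \right)} = -399$ ($y{\left(o \right)} = 3 \left(-133\right) = -399$)
$Y = \frac{32}{9}$ ($Y = \frac{32}{3^{2}} = \frac{32}{9} \approx 3.5556$)
$T = -13264$ ($T = -399 - 12865 = -13264$)
$T + Y 32 \left(-20\right) = -13264 + \frac{32}{9} \cdot 32 \left(-20\right) = -13264 + \frac{1024}{9} \left(-20\right) = -13264 - \frac{20480}{9} = - \frac{139856}{9}$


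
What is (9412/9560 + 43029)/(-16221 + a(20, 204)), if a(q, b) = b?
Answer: -102841663/38280630 ≈ -2.6865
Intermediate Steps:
(9412/9560 + 43029)/(-16221 + a(20, 204)) = (9412/9560 + 43029)/(-16221 + 204) = (9412*(1/9560) + 43029)/(-16017) = (2353/2390 + 43029)*(-1/16017) = (102841663/2390)*(-1/16017) = -102841663/38280630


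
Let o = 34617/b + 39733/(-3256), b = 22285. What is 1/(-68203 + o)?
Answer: -72559960/4949579688833 ≈ -1.4660e-5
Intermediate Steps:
o = -772736953/72559960 (o = 34617/22285 + 39733/(-3256) = 34617*(1/22285) + 39733*(-1/3256) = 34617/22285 - 39733/3256 = -772736953/72559960 ≈ -10.650)
1/(-68203 + o) = 1/(-68203 - 772736953/72559960) = 1/(-4949579688833/72559960) = -72559960/4949579688833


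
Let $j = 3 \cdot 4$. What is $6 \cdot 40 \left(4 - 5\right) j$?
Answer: $-2880$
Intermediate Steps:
$j = 12$
$6 \cdot 40 \left(4 - 5\right) j = 6 \cdot 40 \left(4 - 5\right) 12 = 240 \left(\left(-1\right) 12\right) = 240 \left(-12\right) = -2880$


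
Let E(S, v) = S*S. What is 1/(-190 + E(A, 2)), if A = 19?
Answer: 1/171 ≈ 0.0058480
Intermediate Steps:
E(S, v) = S²
1/(-190 + E(A, 2)) = 1/(-190 + 19²) = 1/(-190 + 361) = 1/171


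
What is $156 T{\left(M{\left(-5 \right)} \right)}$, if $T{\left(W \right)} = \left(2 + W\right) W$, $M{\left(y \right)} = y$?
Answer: $2340$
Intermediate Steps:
$T{\left(W \right)} = W \left(2 + W\right)$
$156 T{\left(M{\left(-5 \right)} \right)} = 156 \left(- 5 \left(2 - 5\right)\right) = 156 \left(\left(-5\right) \left(-3\right)\right) = 156 \cdot 15 = 2340$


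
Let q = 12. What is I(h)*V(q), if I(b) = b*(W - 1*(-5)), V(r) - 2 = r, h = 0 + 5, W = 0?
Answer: 350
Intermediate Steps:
h = 5
V(r) = 2 + r
I(b) = 5*b (I(b) = b*(0 - 1*(-5)) = b*(0 + 5) = b*5 = 5*b)
I(h)*V(q) = (5*5)*(2 + 12) = 25*14 = 350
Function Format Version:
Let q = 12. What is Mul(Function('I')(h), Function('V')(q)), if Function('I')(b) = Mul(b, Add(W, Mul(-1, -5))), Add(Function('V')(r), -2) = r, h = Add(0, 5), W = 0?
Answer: 350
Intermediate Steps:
h = 5
Function('V')(r) = Add(2, r)
Function('I')(b) = Mul(5, b) (Function('I')(b) = Mul(b, Add(0, Mul(-1, -5))) = Mul(b, Add(0, 5)) = Mul(b, 5) = Mul(5, b))
Mul(Function('I')(h), Function('V')(q)) = Mul(Mul(5, 5), Add(2, 12)) = Mul(25, 14) = 350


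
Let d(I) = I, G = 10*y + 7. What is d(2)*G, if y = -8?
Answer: -146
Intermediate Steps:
G = -73 (G = 10*(-8) + 7 = -80 + 7 = -73)
d(2)*G = 2*(-73) = -146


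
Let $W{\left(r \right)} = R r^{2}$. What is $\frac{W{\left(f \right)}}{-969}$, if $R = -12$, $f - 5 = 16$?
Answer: $\frac{1764}{323} \approx 5.4613$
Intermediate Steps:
$f = 21$ ($f = 5 + 16 = 21$)
$W{\left(r \right)} = - 12 r^{2}$
$\frac{W{\left(f \right)}}{-969} = \frac{\left(-12\right) 21^{2}}{-969} = \left(-12\right) 441 \left(- \frac{1}{969}\right) = \left(-5292\right) \left(- \frac{1}{969}\right) = \frac{1764}{323}$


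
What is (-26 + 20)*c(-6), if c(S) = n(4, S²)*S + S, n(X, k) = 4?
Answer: 180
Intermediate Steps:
c(S) = 5*S (c(S) = 4*S + S = 5*S)
(-26 + 20)*c(-6) = (-26 + 20)*(5*(-6)) = -6*(-30) = 180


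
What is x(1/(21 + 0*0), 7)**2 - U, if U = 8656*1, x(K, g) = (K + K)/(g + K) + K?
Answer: -20903503871/2414916 ≈ -8656.0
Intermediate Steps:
x(K, g) = K + 2*K/(K + g) (x(K, g) = (2*K)/(K + g) + K = 2*K/(K + g) + K = K + 2*K/(K + g))
U = 8656
x(1/(21 + 0*0), 7)**2 - U = ((2 + 1/(21 + 0*0) + 7)/((21 + 0*0)*(1/(21 + 0*0) + 7)))**2 - 1*8656 = ((2 + 1/(21 + 0) + 7)/((21 + 0)*(1/(21 + 0) + 7)))**2 - 8656 = ((2 + 1/21 + 7)/(21*(1/21 + 7)))**2 - 8656 = ((1/21)*(190/21)/(148/21))**2 - 8656 = ((1/21)*(21/148)*(190/21))**2 - 8656 = (95/1554)**2 - 8656 = 9025/2414916 - 8656 = -20903503871/2414916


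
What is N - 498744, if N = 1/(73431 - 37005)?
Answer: -18167248943/36426 ≈ -4.9874e+5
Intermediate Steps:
N = 1/36426 ≈ 2.7453e-5
N - 498744 = 1/36426 - 498744 = -18167248943/36426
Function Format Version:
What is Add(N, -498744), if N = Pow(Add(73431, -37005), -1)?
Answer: Rational(-18167248943, 36426) ≈ -4.9874e+5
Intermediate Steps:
N = Rational(1, 36426) (N = Pow(36426, -1) = Rational(1, 36426) ≈ 2.7453e-5)
Add(N, -498744) = Add(Rational(1, 36426), -498744) = Rational(-18167248943, 36426)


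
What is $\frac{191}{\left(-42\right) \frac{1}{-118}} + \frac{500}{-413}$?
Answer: $\frac{663371}{1239} \approx 535.41$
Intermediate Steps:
$\frac{191}{\left(-42\right) \frac{1}{-118}} + \frac{500}{-413} = \frac{191}{\left(-42\right) \left(- \frac{1}{118}\right)} + 500 \left(- \frac{1}{413}\right) = \frac{191}{\frac{21}{59}} - \frac{500}{413} = 191 \cdot \frac{59}{21} - \frac{500}{413} = \frac{11269}{21} - \frac{500}{413} = \frac{663371}{1239}$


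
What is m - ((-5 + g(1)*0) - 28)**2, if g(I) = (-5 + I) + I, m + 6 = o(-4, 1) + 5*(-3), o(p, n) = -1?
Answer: -1111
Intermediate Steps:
m = -22 (m = -6 + (-1 + 5*(-3)) = -6 + (-1 - 15) = -6 - 16 = -22)
g(I) = -5 + 2*I
m - ((-5 + g(1)*0) - 28)**2 = -22 - ((-5 + (-5 + 2*1)*0) - 28)**2 = -22 - ((-5 + (-5 + 2)*0) - 28)**2 = -22 - ((-5 - 3*0) - 28)**2 = -22 - ((-5 + 0) - 28)**2 = -22 - (-5 - 28)**2 = -22 - 1*(-33)**2 = -22 - 1*1089 = -22 - 1089 = -1111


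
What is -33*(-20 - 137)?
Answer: 5181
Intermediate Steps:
-33*(-20 - 137) = -33*(-157) = 5181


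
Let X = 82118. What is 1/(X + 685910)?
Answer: 1/768028 ≈ 1.3020e-6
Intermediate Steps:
1/(X + 685910) = 1/(82118 + 685910) = 1/768028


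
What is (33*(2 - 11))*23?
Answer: -6831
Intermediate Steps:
(33*(2 - 11))*23 = (33*(-9))*23 = -297*23 = -6831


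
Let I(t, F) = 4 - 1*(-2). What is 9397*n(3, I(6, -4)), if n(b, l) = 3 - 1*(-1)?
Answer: 37588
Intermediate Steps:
I(t, F) = 6 (I(t, F) = 4 + 2 = 6)
n(b, l) = 4 (n(b, l) = 3 + 1 = 4)
9397*n(3, I(6, -4)) = 9397*4 = 37588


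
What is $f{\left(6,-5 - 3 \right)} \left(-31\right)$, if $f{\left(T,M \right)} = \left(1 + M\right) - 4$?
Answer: $341$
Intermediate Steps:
$f{\left(T,M \right)} = -3 + M$
$f{\left(6,-5 - 3 \right)} \left(-31\right) = \left(-3 - 8\right) \left(-31\right) = \left(-11\right) \left(-31\right) = 341$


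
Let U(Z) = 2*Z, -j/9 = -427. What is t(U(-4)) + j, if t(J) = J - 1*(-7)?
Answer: 3842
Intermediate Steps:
j = 3843 (j = -9*(-427) = 3843)
t(J) = 7 + J (t(J) = J + 7 = 7 + J)
t(U(-4)) + j = (7 + 2*(-4)) + 3843 = (7 - 8) + 3843 = -1 + 3843 = 3842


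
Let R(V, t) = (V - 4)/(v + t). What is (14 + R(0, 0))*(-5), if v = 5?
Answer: -66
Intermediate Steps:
R(V, t) = (-4 + V)/(5 + t) (R(V, t) = (V - 4)/(5 + t) = (-4 + V)/(5 + t))
(14 + R(0, 0))*(-5) = (14 + (-4 + 0)/(5 + 0))*(-5) = (14 - 4/5)*(-5) = (14 + (⅕)*(-4))*(-5) = (14 - ⅘)*(-5) = (66/5)*(-5) = -66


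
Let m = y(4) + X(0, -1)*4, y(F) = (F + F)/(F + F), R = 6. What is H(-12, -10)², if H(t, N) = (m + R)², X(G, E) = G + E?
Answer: 81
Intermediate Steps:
X(G, E) = E + G
y(F) = 1 (y(F) = (2*F)/((2*F)) = (2*F)*(1/(2*F)) = 1)
m = -3 (m = 1 + (-1 + 0)*4 = 1 - 1*4 = 1 - 4 = -3)
H(t, N) = 9 (H(t, N) = (-3 + 6)² = 3² = 9)
H(-12, -10)² = 9² = 81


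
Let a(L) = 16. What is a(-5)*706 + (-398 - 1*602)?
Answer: 10296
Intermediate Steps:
a(-5)*706 + (-398 - 1*602) = 16*706 + (-398 - 1*602) = 11296 + (-398 - 602) = 11296 - 1000 = 10296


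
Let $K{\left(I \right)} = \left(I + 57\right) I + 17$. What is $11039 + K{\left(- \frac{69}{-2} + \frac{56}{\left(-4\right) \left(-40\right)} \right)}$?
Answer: $\frac{5702789}{400} \approx 14257.0$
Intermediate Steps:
$K{\left(I \right)} = 17 + I \left(57 + I\right)$ ($K{\left(I \right)} = \left(57 + I\right) I + 17 = I \left(57 + I\right) + 17 = 17 + I \left(57 + I\right)$)
$11039 + K{\left(- \frac{69}{-2} + \frac{56}{\left(-4\right) \left(-40\right)} \right)} = 11039 + \left(17 + \left(- \frac{69}{-2} + \frac{56}{\left(-4\right) \left(-40\right)}\right)^{2} + 57 \left(- \frac{69}{-2} + \frac{56}{\left(-4\right) \left(-40\right)}\right)\right) = 11039 + \left(17 + \left(\left(-69\right) \left(- \frac{1}{2}\right) + \frac{56}{160}\right)^{2} + 57 \left(\left(-69\right) \left(- \frac{1}{2}\right) + \frac{56}{160}\right)\right) = 11039 + \left(17 + \left(\frac{69}{2} + 56 \cdot \frac{1}{160}\right)^{2} + 57 \left(\frac{69}{2} + 56 \cdot \frac{1}{160}\right)\right) = 11039 + \left(17 + \left(\frac{69}{2} + \frac{7}{20}\right)^{2} + 57 \left(\frac{69}{2} + \frac{7}{20}\right)\right) = 11039 + \left(17 + \left(\frac{697}{20}\right)^{2} + 57 \cdot \frac{697}{20}\right) = 11039 + \left(17 + \frac{485809}{400} + \frac{39729}{20}\right) = 11039 + \frac{1287189}{400} = \frac{5702789}{400}$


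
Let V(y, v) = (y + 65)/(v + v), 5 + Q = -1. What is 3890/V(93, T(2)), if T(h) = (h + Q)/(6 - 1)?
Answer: -3112/79 ≈ -39.392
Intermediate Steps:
Q = -6 (Q = -5 - 1 = -6)
T(h) = -6/5 + h/5 (T(h) = (h - 6)/(6 - 1) = (-6 + h)/5 = (-6 + h)*(⅕) = -6/5 + h/5)
V(y, v) = (65 + y)/(2*v) (V(y, v) = (65 + y)/((2*v)) = (65 + y)*(1/(2*v)) = (65 + y)/(2*v))
3890/V(93, T(2)) = 3890/(((65 + 93)/(2*(-6/5 + (⅕)*2)))) = 3890/(((½)*158/(-6/5 + ⅖))) = 3890/(((½)*158/(-⅘))) = 3890/(((½)*(-5/4)*158)) = 3890/(-395/4) = 3890*(-4/395) = -3112/79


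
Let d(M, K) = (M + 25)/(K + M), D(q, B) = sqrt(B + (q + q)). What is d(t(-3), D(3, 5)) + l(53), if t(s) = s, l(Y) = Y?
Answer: 86 + 11*sqrt(11) ≈ 122.48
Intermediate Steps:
D(q, B) = sqrt(B + 2*q)
d(M, K) = (25 + M)/(K + M)
d(t(-3), D(3, 5)) + l(53) = (25 - 3)/(sqrt(5 + 2*3) - 3) + 53 = 22/(sqrt(5 + 6) - 3) + 53 = 22/(sqrt(11) - 3) + 53 = 22/(-3 + sqrt(11)) + 53 = 53 + 22/(-3 + sqrt(11))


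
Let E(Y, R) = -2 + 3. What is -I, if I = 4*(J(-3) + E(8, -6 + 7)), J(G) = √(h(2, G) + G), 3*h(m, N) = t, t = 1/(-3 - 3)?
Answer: -4 - 2*I*√110/3 ≈ -4.0 - 6.9921*I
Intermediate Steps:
t = -⅙ (t = 1/(-6) = -⅙ ≈ -0.16667)
E(Y, R) = 1
h(m, N) = -1/18 (h(m, N) = (⅓)*(-⅙) = -1/18)
J(G) = √(-1/18 + G)
I = 4 + 2*I*√110/3 (I = 4*(√(-2 + 36*(-3))/6 + 1) = 4*(√(-2 - 108)/6 + 1) = 4*(√(-110)/6 + 1) = 4*((I*√110)/6 + 1) = 4*(I*√110/6 + 1) = 4*(1 + I*√110/6) = 4 + 2*I*√110/3 ≈ 4.0 + 6.9921*I)
-I = -(4 + 2*I*√110/3) = -4 - 2*I*√110/3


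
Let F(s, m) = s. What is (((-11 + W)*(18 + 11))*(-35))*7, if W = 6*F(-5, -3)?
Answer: 291305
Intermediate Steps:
W = -30 (W = 6*(-5) = -30)
(((-11 + W)*(18 + 11))*(-35))*7 = (((-11 - 30)*(18 + 11))*(-35))*7 = (-41*29*(-35))*7 = -1189*(-35)*7 = 41615*7 = 291305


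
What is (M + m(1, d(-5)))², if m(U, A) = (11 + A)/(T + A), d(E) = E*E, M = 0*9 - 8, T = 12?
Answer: 67600/1369 ≈ 49.379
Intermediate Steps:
M = -8 (M = 0 - 8 = -8)
d(E) = E²
m(U, A) = (11 + A)/(12 + A)
(M + m(1, d(-5)))² = (-8 + (11 + (-5)²)/(12 + (-5)²))² = (-8 + (11 + 25)/(12 + 25))² = (-8 + 36/37)² = (-260/37)² = 67600/1369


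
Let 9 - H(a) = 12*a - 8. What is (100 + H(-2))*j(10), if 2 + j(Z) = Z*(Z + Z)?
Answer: 27918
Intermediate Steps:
j(Z) = -2 + 2*Z**2 (j(Z) = -2 + Z*(Z + Z) = -2 + Z*(2*Z) = -2 + 2*Z**2)
H(a) = 17 - 12*a (H(a) = 9 - (12*a - 8) = 9 - (-8 + 12*a) = 9 + (8 - 12*a) = 17 - 12*a)
(100 + H(-2))*j(10) = (100 + (17 - 12*(-2)))*(-2 + 2*10**2) = (100 + (17 + 24))*(-2 + 2*100) = (100 + 41)*(-2 + 200) = 141*198 = 27918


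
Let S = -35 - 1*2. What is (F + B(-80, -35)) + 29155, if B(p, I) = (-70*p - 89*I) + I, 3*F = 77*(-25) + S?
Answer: 37181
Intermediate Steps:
S = -37 (S = -35 - 2 = -37)
F = -654 (F = (77*(-25) - 37)/3 = (-1925 - 37)/3 = (⅓)*(-1962) = -654)
B(p, I) = -88*I - 70*p (B(p, I) = (-89*I - 70*p) + I = -88*I - 70*p)
(F + B(-80, -35)) + 29155 = (-654 + (-88*(-35) - 70*(-80))) + 29155 = (-654 + (3080 + 5600)) + 29155 = (-654 + 8680) + 29155 = 8026 + 29155 = 37181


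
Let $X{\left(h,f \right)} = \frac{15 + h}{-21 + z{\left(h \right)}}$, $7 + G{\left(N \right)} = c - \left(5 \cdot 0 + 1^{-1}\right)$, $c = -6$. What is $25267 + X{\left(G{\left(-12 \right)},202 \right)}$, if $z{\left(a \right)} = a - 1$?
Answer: $\frac{909611}{36} \approx 25267.0$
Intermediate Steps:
$z{\left(a \right)} = -1 + a$ ($z{\left(a \right)} = a - 1 = -1 + a$)
$G{\left(N \right)} = -14$ ($G{\left(N \right)} = -7 - \left(7 + 0\right) = -7 - 7 = -14$)
$X{\left(h,f \right)} = \frac{15 + h}{-22 + h}$ ($X{\left(h,f \right)} = \frac{15 + h}{-21 + \left(-1 + h\right)} = \frac{15 + h}{-22 + h}$)
$25267 + X{\left(G{\left(-12 \right)},202 \right)} = 25267 + \frac{15 - 14}{-22 - 14} = 25267 + \frac{1}{-36} \cdot 1 = 25267 - \frac{1}{36} = \frac{909611}{36}$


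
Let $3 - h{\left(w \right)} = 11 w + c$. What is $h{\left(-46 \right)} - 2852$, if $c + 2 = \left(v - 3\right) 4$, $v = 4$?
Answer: $-2345$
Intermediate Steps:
$c = 2$ ($c = -2 + \left(4 - 3\right) 4 = -2 + 1 \cdot 4 = -2 + 4 = 2$)
$h{\left(w \right)} = 1 - 11 w$ ($h{\left(w \right)} = 3 - \left(11 w + 2\right) = 3 - \left(2 + 11 w\right) = 1 - 11 w$)
$h{\left(-46 \right)} - 2852 = \left(1 - -506\right) - 2852 = \left(1 + 506\right) - 2852 = 507 - 2852 = -2345$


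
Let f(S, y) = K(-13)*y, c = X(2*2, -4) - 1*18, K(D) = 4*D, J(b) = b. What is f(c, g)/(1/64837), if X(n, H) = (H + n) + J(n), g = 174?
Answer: -586645176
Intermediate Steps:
X(n, H) = H + 2*n (X(n, H) = (H + n) + n = H + 2*n)
c = -14 (c = (-4 + 2*(2*2)) - 1*18 = (-4 + 2*4) - 18 = (-4 + 8) - 18 = 4 - 18 = -14)
f(S, y) = -52*y (f(S, y) = (4*(-13))*y = -52*y)
f(c, g)/(1/64837) = (-52*174)/(1/64837) = -9048/1/64837 = -9048*64837 = -586645176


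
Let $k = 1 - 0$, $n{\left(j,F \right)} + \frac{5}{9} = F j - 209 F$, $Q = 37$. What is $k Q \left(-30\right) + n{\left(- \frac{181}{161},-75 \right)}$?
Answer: $\frac{21226055}{1449} \approx 14649.0$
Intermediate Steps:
$n{\left(j,F \right)} = - \frac{5}{9} - 209 F + F j$ ($n{\left(j,F \right)} = - \frac{5}{9} + \left(F j - 209 F\right) = - \frac{5}{9} + \left(- 209 F + F j\right) = - \frac{5}{9} - 209 F + F j$)
$k = 1$ ($k = 1 + 0 = 1$)
$k Q \left(-30\right) + n{\left(- \frac{181}{161},-75 \right)} = 1 \cdot 37 \left(-30\right) - \left(- \frac{141070}{9} + 75 \left(-181\right) \frac{1}{161}\right) = 37 \left(-30\right) - \left(- \frac{141070}{9} + 75 \left(-181\right) \frac{1}{161}\right) = -1110 - - \frac{22834445}{1449} = -1110 + \left(- \frac{5}{9} + 15675 + \frac{13575}{161}\right) = -1110 + \frac{22834445}{1449} = \frac{21226055}{1449}$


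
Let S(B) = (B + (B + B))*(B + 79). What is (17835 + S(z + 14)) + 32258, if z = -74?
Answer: 46673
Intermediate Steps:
S(B) = 3*B*(79 + B) (S(B) = (B + 2*B)*(79 + B) = (3*B)*(79 + B) = 3*B*(79 + B))
(17835 + S(z + 14)) + 32258 = (17835 + 3*(-74 + 14)*(79 + (-74 + 14))) + 32258 = (17835 + 3*(-60)*(79 - 60)) + 32258 = (17835 + 3*(-60)*19) + 32258 = (17835 - 3420) + 32258 = 14415 + 32258 = 46673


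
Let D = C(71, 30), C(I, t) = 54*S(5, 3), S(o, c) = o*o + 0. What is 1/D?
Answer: 1/1350 ≈ 0.00074074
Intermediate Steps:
S(o, c) = o**2 (S(o, c) = o**2 + 0 = o**2)
C(I, t) = 1350 (C(I, t) = 54*5**2 = 54*25 = 1350)
D = 1350
1/D = 1/1350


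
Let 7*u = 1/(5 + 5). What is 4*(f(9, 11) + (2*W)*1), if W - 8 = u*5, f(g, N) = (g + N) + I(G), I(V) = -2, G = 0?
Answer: 956/7 ≈ 136.57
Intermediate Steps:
u = 1/70 (u = 1/(7*(5 + 5)) = (⅐)/10 = (⅐)*(⅒) = 1/70 ≈ 0.014286)
f(g, N) = -2 + N + g (f(g, N) = (g + N) - 2 = (N + g) - 2 = -2 + N + g)
W = 113/14 (W = 8 + (1/70)*5 = 8 + 1/14 = 113/14 ≈ 8.0714)
4*(f(9, 11) + (2*W)*1) = 4*((-2 + 11 + 9) + (2*(113/14))*1) = 4*(18 + (113/7)*1) = 4*(18 + 113/7) = 4*(239/7) = 956/7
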